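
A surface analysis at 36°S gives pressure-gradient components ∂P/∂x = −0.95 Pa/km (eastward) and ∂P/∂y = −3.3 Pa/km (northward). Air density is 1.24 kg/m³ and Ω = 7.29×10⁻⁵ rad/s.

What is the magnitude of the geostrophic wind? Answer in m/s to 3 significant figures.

32.3 m/s

Coriolis parameter at 36°S:
f = 2Ω sin φ = 2 × 7.29×10⁻⁵ × sin 36° = 8.57×10⁻⁵ s⁻¹
In the Southern Hemisphere f is negative: f = −8.57×10⁻⁵ s⁻¹.
Component geostrophic relations (x east, y north):
u_g = −(1/(fρ)) ∂P/∂y,  v_g = (1/(fρ)) ∂P/∂x
u_g = −(−3.3×10⁻³)/(−8.57×10⁻⁵ × 1.24) = −31.1 m/s;  v_g = (−0.95×10⁻³)/(−8.57×10⁻⁵ × 1.24) = 8.94 m/s
|V_g| = √(u_g² + v_g²) = 32.3 m/s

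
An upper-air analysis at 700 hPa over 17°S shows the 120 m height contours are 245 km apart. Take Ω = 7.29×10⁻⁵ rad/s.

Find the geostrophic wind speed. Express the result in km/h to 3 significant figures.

Coriolis parameter at 17°S:
f = 2Ω sin φ = 2 × 7.29×10⁻⁵ × sin 17° = 4.26×10⁻⁵ s⁻¹
Height gradient: |∂Z/∂n| = 120 m / 245000 m = 4.90×10⁻⁴
On a pressure surface, geostrophic balance gives V_g = (g/f)|∂Z/∂n|:
V_g = 9.81 × 4.90×10⁻⁴ / 4.26×10⁻⁵ = 113 m/s
Converting: 113 m/s × 3.6 = 406 km/h

406 km/h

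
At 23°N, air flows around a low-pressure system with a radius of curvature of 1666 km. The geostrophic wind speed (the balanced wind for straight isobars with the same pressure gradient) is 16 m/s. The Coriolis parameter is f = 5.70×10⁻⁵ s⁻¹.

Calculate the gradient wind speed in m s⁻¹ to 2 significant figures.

Around a low, centrifugal force acts outward with Coriolis, so pressure-gradient force balances both:
(1/ρ)|∂P/∂n| = fV + V²/R  →  V² + fR·V − fR·V_g = 0
With fR = 5.70×10⁻⁵ × 1666×10³ m = 95.0 m/s:
V = [−fR + √((fR)² + 4 fR V_g)]/2 = [−95.0 + √(95.0² + 4×95.0×16)]/2 = 14 m/s
Subgeostrophic (V < V_g = 16 m/s), as expected around a low.

14 m s⁻¹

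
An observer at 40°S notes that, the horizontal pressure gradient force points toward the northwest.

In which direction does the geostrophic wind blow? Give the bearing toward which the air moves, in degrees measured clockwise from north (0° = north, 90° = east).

The pressure-gradient force points toward the northwest (bearing 315°).
Geostrophic balance: in the Southern Hemisphere the Coriolis force deflects motion to the left, so the geostrophic wind blows 90° to the left of the pressure-gradient force (low pressure on the right).
Rotating 315° by 90° counterclockwise gives 225° — the wind blows toward the southwest.

225°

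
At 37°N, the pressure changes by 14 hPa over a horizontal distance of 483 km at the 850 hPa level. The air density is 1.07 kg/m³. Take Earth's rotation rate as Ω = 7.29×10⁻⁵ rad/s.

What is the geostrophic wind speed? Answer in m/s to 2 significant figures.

Coriolis parameter at 37°N:
f = 2Ω sin φ = 2 × 7.29×10⁻⁵ × sin 37° = 8.77×10⁻⁵ s⁻¹
Pressure gradient: |∂P/∂n| = 1400 Pa / 483000 m = 2.90×10⁻³ Pa/m
Geostrophic balance (pressure-gradient force = Coriolis force):
V_g = (1/(fρ)) |∂P/∂n| = 2.90×10⁻³ / (8.77×10⁻⁵ × 1.07) = 30.9 m/s

31 m/s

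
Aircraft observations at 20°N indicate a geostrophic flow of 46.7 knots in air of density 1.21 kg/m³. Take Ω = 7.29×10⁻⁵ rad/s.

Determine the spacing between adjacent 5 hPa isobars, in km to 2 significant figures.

Coriolis parameter at 20°N:
f = 2Ω sin φ = 2 × 7.29×10⁻⁵ × sin 20° = 4.99×10⁻⁵ s⁻¹
Wind speed in SI: 46.7 knots = 24.0 m/s
Geostrophic balance rearranged: |∂P/∂n| = f ρ V_g
|∂P/∂n| = 4.99×10⁻⁵ × 1.21 × 24.0 = 1.45×10⁻³ Pa/m
Isobar spacing: Δn = ΔP/|∂P/∂n| = 500 Pa / 1.45×10⁻³ Pa/m = 344922 m ≈ 340 km

340 km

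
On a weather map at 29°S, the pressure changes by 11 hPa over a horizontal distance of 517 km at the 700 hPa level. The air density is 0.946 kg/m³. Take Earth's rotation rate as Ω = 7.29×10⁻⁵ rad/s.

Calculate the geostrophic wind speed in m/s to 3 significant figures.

31.8 m/s

Coriolis parameter at 29°S:
f = 2Ω sin φ = 2 × 7.29×10⁻⁵ × sin 29° = 7.07×10⁻⁵ s⁻¹
Pressure gradient: |∂P/∂n| = 1100 Pa / 517000 m = 2.13×10⁻³ Pa/m
Geostrophic balance (pressure-gradient force = Coriolis force):
V_g = (1/(fρ)) |∂P/∂n| = 2.13×10⁻³ / (7.07×10⁻⁵ × 0.946) = 31.8 m/s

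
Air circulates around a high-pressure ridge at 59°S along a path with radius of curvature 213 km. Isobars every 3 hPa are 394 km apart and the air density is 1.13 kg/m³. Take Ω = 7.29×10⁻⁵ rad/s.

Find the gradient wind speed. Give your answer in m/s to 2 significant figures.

7.5 m/s

Coriolis parameter at 59°S:
f = 2Ω sin φ = 2 × 7.29×10⁻⁵ × sin 59° = 1.25×10⁻⁴ s⁻¹
Pressure gradient: |∂P/∂n| = 300 Pa / 394000 m = 7.61×10⁻⁴ Pa/m
Geostrophic speed: V_g = |∂P/∂n|/(fρ) = 7.61×10⁻⁴/(1.25×10⁻⁴ × 1.13) = 5.39 m/s
Around a high, pressure-gradient force acts outward with centrifugal, so Coriolis balances both:
fV = (1/ρ)|∂P/∂n| + V²/R  →  V² − fR·V + fR·V_g = 0
With fR = 1.25×10⁻⁴ × 213×10³ m = 26.6 m/s:
V = [fR − √((fR)² − 4 fR V_g)]/2 = [26.6 − √(26.6² − 4×26.6×5.39)]/2 = 7.51 m/s
Supergeostrophic (V > V_g = 5.39 m/s), as expected around a high.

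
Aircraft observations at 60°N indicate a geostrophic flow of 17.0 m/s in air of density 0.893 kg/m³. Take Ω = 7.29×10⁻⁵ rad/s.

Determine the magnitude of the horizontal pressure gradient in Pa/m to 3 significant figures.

1.92×10⁻³ Pa/m

Coriolis parameter at 60°N:
f = 2Ω sin φ = 2 × 7.29×10⁻⁵ × sin 60° = 1.26×10⁻⁴ s⁻¹
Geostrophic balance rearranged: |∂P/∂n| = f ρ V_g
|∂P/∂n| = 1.26×10⁻⁴ × 0.893 × 17.0 = 1.92×10⁻³ Pa/m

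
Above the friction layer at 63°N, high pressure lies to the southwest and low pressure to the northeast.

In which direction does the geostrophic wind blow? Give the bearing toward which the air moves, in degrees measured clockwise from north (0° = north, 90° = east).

The pressure-gradient force points toward the northeast (bearing 045°).
Geostrophic balance: in the Northern Hemisphere the Coriolis force deflects motion to the right, so the geostrophic wind blows 90° to the right of the pressure-gradient force (low pressure on the left).
Rotating 045° by 90° clockwise gives 135° — the wind blows toward the southeast.

135°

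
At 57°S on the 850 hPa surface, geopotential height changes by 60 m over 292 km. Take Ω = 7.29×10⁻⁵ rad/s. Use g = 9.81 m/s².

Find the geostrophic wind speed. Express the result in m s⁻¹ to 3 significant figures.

Coriolis parameter at 57°S:
f = 2Ω sin φ = 2 × 7.29×10⁻⁵ × sin 57° = 1.22×10⁻⁴ s⁻¹
Height gradient: |∂Z/∂n| = 60 m / 292000 m = 2.05×10⁻⁴
On a pressure surface, geostrophic balance gives V_g = (g/f)|∂Z/∂n|:
V_g = 9.81 × 2.05×10⁻⁴ / 1.22×10⁻⁴ = 16.5 m/s

16.5 m s⁻¹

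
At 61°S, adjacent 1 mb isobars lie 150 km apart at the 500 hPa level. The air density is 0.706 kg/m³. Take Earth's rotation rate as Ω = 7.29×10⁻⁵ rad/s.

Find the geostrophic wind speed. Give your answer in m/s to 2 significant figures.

7.4 m/s

Coriolis parameter at 61°S:
f = 2Ω sin φ = 2 × 7.29×10⁻⁵ × sin 61° = 1.28×10⁻⁴ s⁻¹
Pressure gradient: |∂P/∂n| = 100 Pa / 150000 m = 6.67×10⁻⁴ Pa/m
Geostrophic balance (pressure-gradient force = Coriolis force):
V_g = (1/(fρ)) |∂P/∂n| = 6.67×10⁻⁴ / (1.28×10⁻⁴ × 0.706) = 7.41 m/s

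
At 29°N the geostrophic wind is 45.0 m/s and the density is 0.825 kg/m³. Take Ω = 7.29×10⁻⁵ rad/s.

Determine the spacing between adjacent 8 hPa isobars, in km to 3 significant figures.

Coriolis parameter at 29°N:
f = 2Ω sin φ = 2 × 7.29×10⁻⁵ × sin 29° = 7.07×10⁻⁵ s⁻¹
Geostrophic balance rearranged: |∂P/∂n| = f ρ V_g
|∂P/∂n| = 7.07×10⁻⁵ × 0.825 × 45.0 = 2.62×10⁻³ Pa/m
Isobar spacing: Δn = ΔP/|∂P/∂n| = 800 Pa / 2.62×10⁻³ Pa/m = 304856 m ≈ 305 km

305 km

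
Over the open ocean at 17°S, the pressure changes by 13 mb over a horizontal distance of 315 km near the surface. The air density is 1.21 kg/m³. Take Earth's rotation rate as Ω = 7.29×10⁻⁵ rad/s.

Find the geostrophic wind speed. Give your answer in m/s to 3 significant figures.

80.0 m/s

Coriolis parameter at 17°S:
f = 2Ω sin φ = 2 × 7.29×10⁻⁵ × sin 17° = 4.26×10⁻⁵ s⁻¹
Pressure gradient: |∂P/∂n| = 1300 Pa / 315000 m = 4.13×10⁻³ Pa/m
Geostrophic balance (pressure-gradient force = Coriolis force):
V_g = (1/(fρ)) |∂P/∂n| = 4.13×10⁻³ / (4.26×10⁻⁵ × 1.21) = 80.0 m/s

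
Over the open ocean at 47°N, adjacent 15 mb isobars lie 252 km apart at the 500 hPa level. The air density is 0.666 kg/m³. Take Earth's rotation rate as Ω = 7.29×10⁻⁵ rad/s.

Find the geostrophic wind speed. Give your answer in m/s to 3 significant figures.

83.8 m/s

Coriolis parameter at 47°N:
f = 2Ω sin φ = 2 × 7.29×10⁻⁵ × sin 47° = 1.07×10⁻⁴ s⁻¹
Pressure gradient: |∂P/∂n| = 1500 Pa / 252000 m = 5.95×10⁻³ Pa/m
Geostrophic balance (pressure-gradient force = Coriolis force):
V_g = (1/(fρ)) |∂P/∂n| = 5.95×10⁻³ / (1.07×10⁻⁴ × 0.666) = 83.8 m/s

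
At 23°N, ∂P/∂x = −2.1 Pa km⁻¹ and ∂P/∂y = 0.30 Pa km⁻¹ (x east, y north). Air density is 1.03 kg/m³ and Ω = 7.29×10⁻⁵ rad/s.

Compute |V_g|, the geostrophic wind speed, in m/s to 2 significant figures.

Coriolis parameter at 23°N:
f = 2Ω sin φ = 2 × 7.29×10⁻⁵ × sin 23° = 5.70×10⁻⁵ s⁻¹
Component geostrophic relations (x east, y north):
u_g = −(1/(fρ)) ∂P/∂y,  v_g = (1/(fρ)) ∂P/∂x
u_g = −(0.30×10⁻³)/(5.70×10⁻⁵ × 1.03) = −5.11 m/s;  v_g = (−2.1×10⁻³)/(5.70×10⁻⁵ × 1.03) = −35.8 m/s
|V_g| = √(u_g² + v_g²) = 36.2 m/s

36 m/s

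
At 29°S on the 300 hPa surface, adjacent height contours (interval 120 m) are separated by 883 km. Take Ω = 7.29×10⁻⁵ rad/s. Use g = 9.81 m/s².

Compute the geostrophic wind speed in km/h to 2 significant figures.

Coriolis parameter at 29°S:
f = 2Ω sin φ = 2 × 7.29×10⁻⁵ × sin 29° = 7.07×10⁻⁵ s⁻¹
Height gradient: |∂Z/∂n| = 120 m / 883000 m = 1.36×10⁻⁴
On a pressure surface, geostrophic balance gives V_g = (g/f)|∂Z/∂n|:
V_g = 9.81 × 1.36×10⁻⁴ / 7.07×10⁻⁵ = 18.9 m/s
Converting: 18.9 m/s × 3.6 = 68 km/h

68 km/h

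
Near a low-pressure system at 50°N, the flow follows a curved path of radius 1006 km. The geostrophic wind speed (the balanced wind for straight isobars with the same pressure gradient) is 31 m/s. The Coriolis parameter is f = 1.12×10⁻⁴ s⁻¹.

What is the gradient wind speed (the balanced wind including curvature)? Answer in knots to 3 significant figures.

49.2 knots

Around a low, centrifugal force acts outward with Coriolis, so pressure-gradient force balances both:
(1/ρ)|∂P/∂n| = fV + V²/R  →  V² + fR·V − fR·V_g = 0
With fR = 1.12×10⁻⁴ × 1006×10³ m = 113 m/s:
V = [−fR + √((fR)² + 4 fR V_g)]/2 = [−113 + √(113² + 4×113×31)]/2 = 25.3 m/s
Subgeostrophic (V < V_g = 31 m/s), as expected around a low.
Converting: 25.3 m/s × 1.944 = 49.2 knots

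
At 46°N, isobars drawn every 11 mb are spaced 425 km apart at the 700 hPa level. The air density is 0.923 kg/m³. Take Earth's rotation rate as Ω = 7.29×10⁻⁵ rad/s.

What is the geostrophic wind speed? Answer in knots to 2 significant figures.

52 knots

Coriolis parameter at 46°N:
f = 2Ω sin φ = 2 × 7.29×10⁻⁵ × sin 46° = 1.05×10⁻⁴ s⁻¹
Pressure gradient: |∂P/∂n| = 1100 Pa / 425000 m = 2.59×10⁻³ Pa/m
Geostrophic balance (pressure-gradient force = Coriolis force):
V_g = (1/(fρ)) |∂P/∂n| = 2.59×10⁻³ / (1.05×10⁻⁴ × 0.923) = 26.7 m/s
Converting: 26.7 m/s × 1.944 = 52 knots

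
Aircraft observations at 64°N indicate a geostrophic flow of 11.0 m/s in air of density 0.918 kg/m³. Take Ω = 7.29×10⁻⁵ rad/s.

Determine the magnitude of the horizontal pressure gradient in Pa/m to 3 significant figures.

Coriolis parameter at 64°N:
f = 2Ω sin φ = 2 × 7.29×10⁻⁵ × sin 64° = 1.31×10⁻⁴ s⁻¹
Geostrophic balance rearranged: |∂P/∂n| = f ρ V_g
|∂P/∂n| = 1.31×10⁻⁴ × 0.918 × 11.0 = 1.32×10⁻³ Pa/m

1.32×10⁻³ Pa/m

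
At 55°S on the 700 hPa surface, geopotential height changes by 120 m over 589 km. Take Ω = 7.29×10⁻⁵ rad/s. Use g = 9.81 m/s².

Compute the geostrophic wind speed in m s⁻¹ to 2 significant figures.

Coriolis parameter at 55°S:
f = 2Ω sin φ = 2 × 7.29×10⁻⁵ × sin 55° = 1.19×10⁻⁴ s⁻¹
Height gradient: |∂Z/∂n| = 120 m / 589000 m = 2.04×10⁻⁴
On a pressure surface, geostrophic balance gives V_g = (g/f)|∂Z/∂n|:
V_g = 9.81 × 2.04×10⁻⁴ / 1.19×10⁻⁴ = 16.7 m/s

17 m s⁻¹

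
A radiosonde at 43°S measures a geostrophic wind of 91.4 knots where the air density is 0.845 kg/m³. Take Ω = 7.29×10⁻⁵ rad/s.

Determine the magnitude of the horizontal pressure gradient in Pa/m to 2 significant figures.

4.0×10⁻³ Pa/m

Coriolis parameter at 43°S:
f = 2Ω sin φ = 2 × 7.29×10⁻⁵ × sin 43° = 9.94×10⁻⁵ s⁻¹
Wind speed in SI: 91.4 knots = 47.0 m/s
Geostrophic balance rearranged: |∂P/∂n| = f ρ V_g
|∂P/∂n| = 9.94×10⁻⁵ × 0.845 × 47.0 = 3.95×10⁻³ Pa/m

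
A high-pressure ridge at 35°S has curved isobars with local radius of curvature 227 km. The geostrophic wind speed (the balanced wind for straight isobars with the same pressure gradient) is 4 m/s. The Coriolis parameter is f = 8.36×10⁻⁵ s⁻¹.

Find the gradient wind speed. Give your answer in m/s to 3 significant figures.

5.73 m/s

Around a high, pressure-gradient force acts outward with centrifugal, so Coriolis balances both:
fV = (1/ρ)|∂P/∂n| + V²/R  →  V² − fR·V + fR·V_g = 0
With fR = 8.36×10⁻⁵ × 227×10³ m = 19.0 m/s:
V = [fR − √((fR)² − 4 fR V_g)]/2 = [19.0 − √(19.0² − 4×19.0×4)]/2 = 5.73 m/s
Supergeostrophic (V > V_g = 4 m/s), as expected around a high.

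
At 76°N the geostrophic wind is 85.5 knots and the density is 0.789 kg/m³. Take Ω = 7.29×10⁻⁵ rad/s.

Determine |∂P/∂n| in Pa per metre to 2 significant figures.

Coriolis parameter at 76°N:
f = 2Ω sin φ = 2 × 7.29×10⁻⁵ × sin 76° = 1.41×10⁻⁴ s⁻¹
Wind speed in SI: 85.5 knots = 44.0 m/s
Geostrophic balance rearranged: |∂P/∂n| = f ρ V_g
|∂P/∂n| = 1.41×10⁻⁴ × 0.789 × 44.0 = 4.91×10⁻³ Pa/m

4.9×10⁻³ Pa/m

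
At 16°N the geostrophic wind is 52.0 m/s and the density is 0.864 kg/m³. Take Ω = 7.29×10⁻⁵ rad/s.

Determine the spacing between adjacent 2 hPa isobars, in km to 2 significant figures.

110 km

Coriolis parameter at 16°N:
f = 2Ω sin φ = 2 × 7.29×10⁻⁵ × sin 16° = 4.02×10⁻⁵ s⁻¹
Geostrophic balance rearranged: |∂P/∂n| = f ρ V_g
|∂P/∂n| = 4.02×10⁻⁵ × 0.864 × 52.0 = 1.81×10⁻³ Pa/m
Isobar spacing: Δn = ΔP/|∂P/∂n| = 200 Pa / 1.81×10⁻³ Pa/m = 110769 m ≈ 110 km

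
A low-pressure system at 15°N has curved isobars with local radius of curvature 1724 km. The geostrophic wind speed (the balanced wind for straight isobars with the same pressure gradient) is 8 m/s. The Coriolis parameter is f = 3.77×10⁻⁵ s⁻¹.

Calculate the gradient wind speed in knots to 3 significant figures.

14.0 knots

Around a low, centrifugal force acts outward with Coriolis, so pressure-gradient force balances both:
(1/ρ)|∂P/∂n| = fV + V²/R  →  V² + fR·V − fR·V_g = 0
With fR = 3.77×10⁻⁵ × 1724×10³ m = 65.0 m/s:
V = [−fR + √((fR)² + 4 fR V_g)]/2 = [−65.0 + √(65.0² + 4×65.0×8)]/2 = 7.2 m/s
Subgeostrophic (V < V_g = 8 m/s), as expected around a low.
Converting: 7.2 m/s × 1.944 = 14.0 knots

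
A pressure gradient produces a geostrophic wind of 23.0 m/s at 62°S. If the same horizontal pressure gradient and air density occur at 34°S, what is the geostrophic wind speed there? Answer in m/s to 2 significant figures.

36 m/s

With the same pressure gradient and density, V_g ∝ 1/f ∝ 1/sin φ.
V₂ = V₁ · sin φ₁ / sin φ₂ = 23.0 × sin 62° / sin 34°
V₂ = 23.0 × 0.8829/0.5592 = 36 m/s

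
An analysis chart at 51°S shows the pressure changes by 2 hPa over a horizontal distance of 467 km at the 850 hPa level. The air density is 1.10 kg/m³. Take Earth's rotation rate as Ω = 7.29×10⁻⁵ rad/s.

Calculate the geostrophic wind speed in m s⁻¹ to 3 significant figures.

3.44 m s⁻¹

Coriolis parameter at 51°S:
f = 2Ω sin φ = 2 × 7.29×10⁻⁵ × sin 51° = 1.13×10⁻⁴ s⁻¹
Pressure gradient: |∂P/∂n| = 200 Pa / 467000 m = 4.28×10⁻⁴ Pa/m
Geostrophic balance (pressure-gradient force = Coriolis force):
V_g = (1/(fρ)) |∂P/∂n| = 4.28×10⁻⁴ / (1.13×10⁻⁴ × 1.10) = 3.44 m/s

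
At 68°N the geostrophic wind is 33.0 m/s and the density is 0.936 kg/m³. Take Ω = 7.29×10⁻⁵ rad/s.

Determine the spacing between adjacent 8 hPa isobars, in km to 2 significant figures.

190 km

Coriolis parameter at 68°N:
f = 2Ω sin φ = 2 × 7.29×10⁻⁵ × sin 68° = 1.35×10⁻⁴ s⁻¹
Geostrophic balance rearranged: |∂P/∂n| = f ρ V_g
|∂P/∂n| = 1.35×10⁻⁴ × 0.936 × 33.0 = 4.18×10⁻³ Pa/m
Isobar spacing: Δn = ΔP/|∂P/∂n| = 800 Pa / 4.18×10⁻³ Pa/m = 191592 m ≈ 190 km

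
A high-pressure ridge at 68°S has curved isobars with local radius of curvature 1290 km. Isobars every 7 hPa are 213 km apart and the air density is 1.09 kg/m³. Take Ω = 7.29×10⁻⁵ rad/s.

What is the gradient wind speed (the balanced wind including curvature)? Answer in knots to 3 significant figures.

51.0 knots

Coriolis parameter at 68°S:
f = 2Ω sin φ = 2 × 7.29×10⁻⁵ × sin 68° = 1.35×10⁻⁴ s⁻¹
Pressure gradient: |∂P/∂n| = 700 Pa / 213000 m = 3.29×10⁻³ Pa/m
Geostrophic speed: V_g = |∂P/∂n|/(fρ) = 3.29×10⁻³/(1.35×10⁻⁴ × 1.09) = 22.3 m/s
Around a high, pressure-gradient force acts outward with centrifugal, so Coriolis balances both:
fV = (1/ρ)|∂P/∂n| + V²/R  →  V² − fR·V + fR·V_g = 0
With fR = 1.35×10⁻⁴ × 1290×10³ m = 174 m/s:
V = [fR − √((fR)² − 4 fR V_g)]/2 = [174 − √(174² − 4×174×22.3)]/2 = 26.3 m/s
Supergeostrophic (V > V_g = 22.3 m/s), as expected around a high.
Converting: 26.3 m/s × 1.944 = 51.0 knots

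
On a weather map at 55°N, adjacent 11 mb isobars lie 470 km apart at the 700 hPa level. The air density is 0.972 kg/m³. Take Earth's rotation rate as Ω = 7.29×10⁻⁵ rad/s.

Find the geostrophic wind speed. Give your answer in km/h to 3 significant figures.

Coriolis parameter at 55°N:
f = 2Ω sin φ = 2 × 7.29×10⁻⁵ × sin 55° = 1.19×10⁻⁴ s⁻¹
Pressure gradient: |∂P/∂n| = 1100 Pa / 470000 m = 2.34×10⁻³ Pa/m
Geostrophic balance (pressure-gradient force = Coriolis force):
V_g = (1/(fρ)) |∂P/∂n| = 2.34×10⁻³ / (1.19×10⁻⁴ × 0.972) = 20.2 m/s
Converting: 20.2 m/s × 3.6 = 72.6 km/h

72.6 km/h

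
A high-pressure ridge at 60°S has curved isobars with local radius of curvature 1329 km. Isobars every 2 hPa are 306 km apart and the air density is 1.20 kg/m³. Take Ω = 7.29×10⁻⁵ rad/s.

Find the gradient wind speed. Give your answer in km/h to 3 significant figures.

16.0 km/h

Coriolis parameter at 60°S:
f = 2Ω sin φ = 2 × 7.29×10⁻⁵ × sin 60° = 1.26×10⁻⁴ s⁻¹
Pressure gradient: |∂P/∂n| = 200 Pa / 306000 m = 6.54×10⁻⁴ Pa/m
Geostrophic speed: V_g = |∂P/∂n|/(fρ) = 6.54×10⁻⁴/(1.26×10⁻⁴ × 1.20) = 4.31 m/s
Around a high, pressure-gradient force acts outward with centrifugal, so Coriolis balances both:
fV = (1/ρ)|∂P/∂n| + V²/R  →  V² − fR·V + fR·V_g = 0
With fR = 1.26×10⁻⁴ × 1329×10³ m = 168 m/s:
V = [fR − √((fR)² − 4 fR V_g)]/2 = [168 − √(168² − 4×168×4.31)]/2 = 4.43 m/s
Supergeostrophic (V > V_g = 4.31 m/s), as expected around a high.
Converting: 4.43 m/s × 3.6 = 16.0 km/h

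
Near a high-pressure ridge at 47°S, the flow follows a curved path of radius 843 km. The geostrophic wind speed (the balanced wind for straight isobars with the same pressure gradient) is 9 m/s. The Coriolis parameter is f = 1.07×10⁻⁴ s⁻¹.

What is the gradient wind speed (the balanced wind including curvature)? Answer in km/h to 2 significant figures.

37 km/h

Around a high, pressure-gradient force acts outward with centrifugal, so Coriolis balances both:
fV = (1/ρ)|∂P/∂n| + V²/R  →  V² − fR·V + fR·V_g = 0
With fR = 1.07×10⁻⁴ × 843×10³ m = 90.2 m/s:
V = [fR − √((fR)² − 4 fR V_g)]/2 = [90.2 − √(90.2² − 4×90.2×9)]/2 = 10.1 m/s
Supergeostrophic (V > V_g = 9 m/s), as expected around a high.
Converting: 10.1 m/s × 3.6 = 37 km/h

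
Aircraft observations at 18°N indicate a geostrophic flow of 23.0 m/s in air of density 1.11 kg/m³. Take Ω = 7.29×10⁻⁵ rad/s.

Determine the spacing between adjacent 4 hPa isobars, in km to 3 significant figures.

Coriolis parameter at 18°N:
f = 2Ω sin φ = 2 × 7.29×10⁻⁵ × sin 18° = 4.51×10⁻⁵ s⁻¹
Geostrophic balance rearranged: |∂P/∂n| = f ρ V_g
|∂P/∂n| = 4.51×10⁻⁵ × 1.11 × 23.0 = 1.15×10⁻³ Pa/m
Isobar spacing: Δn = ΔP/|∂P/∂n| = 400 Pa / 1.15×10⁻³ Pa/m = 347752 m ≈ 348 km

348 km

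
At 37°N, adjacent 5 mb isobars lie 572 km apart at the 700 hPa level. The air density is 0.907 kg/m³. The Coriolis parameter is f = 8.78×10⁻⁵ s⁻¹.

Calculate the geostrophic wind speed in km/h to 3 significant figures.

39.5 km/h

Pressure gradient: |∂P/∂n| = 500 Pa / 572000 m = 8.74×10⁻⁴ Pa/m
Geostrophic balance (pressure-gradient force = Coriolis force):
V_g = (1/(fρ)) |∂P/∂n| = 8.74×10⁻⁴ / (8.78×10⁻⁵ × 0.907) = 11.0 m/s
Converting: 11.0 m/s × 3.6 = 39.5 km/h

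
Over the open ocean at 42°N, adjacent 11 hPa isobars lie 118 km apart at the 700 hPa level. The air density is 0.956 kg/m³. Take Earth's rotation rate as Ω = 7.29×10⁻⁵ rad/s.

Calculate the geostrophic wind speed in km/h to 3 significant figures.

360 km/h

Coriolis parameter at 42°N:
f = 2Ω sin φ = 2 × 7.29×10⁻⁵ × sin 42° = 9.76×10⁻⁵ s⁻¹
Pressure gradient: |∂P/∂n| = 1100 Pa / 118000 m = 9.32×10⁻³ Pa/m
Geostrophic balance (pressure-gradient force = Coriolis force):
V_g = (1/(fρ)) |∂P/∂n| = 9.32×10⁻³ / (9.76×10⁻⁵ × 0.956) = 100.0 m/s
Converting: 100.0 m/s × 3.6 = 360 km/h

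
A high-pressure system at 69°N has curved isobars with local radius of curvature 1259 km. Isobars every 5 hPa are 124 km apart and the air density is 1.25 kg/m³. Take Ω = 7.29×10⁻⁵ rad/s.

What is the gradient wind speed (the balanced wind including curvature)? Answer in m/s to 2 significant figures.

Coriolis parameter at 69°N:
f = 2Ω sin φ = 2 × 7.29×10⁻⁵ × sin 69° = 1.36×10⁻⁴ s⁻¹
Pressure gradient: |∂P/∂n| = 500 Pa / 124000 m = 4.03×10⁻³ Pa/m
Geostrophic speed: V_g = |∂P/∂n|/(fρ) = 4.03×10⁻³/(1.36×10⁻⁴ × 1.25) = 23.7 m/s
Around a high, pressure-gradient force acts outward with centrifugal, so Coriolis balances both:
fV = (1/ρ)|∂P/∂n| + V²/R  →  V² − fR·V + fR·V_g = 0
With fR = 1.36×10⁻⁴ × 1259×10³ m = 171 m/s:
V = [fR − √((fR)² − 4 fR V_g)]/2 = [171 − √(171² − 4×171×23.7)]/2 = 28.4 m/s
Supergeostrophic (V > V_g = 23.7 m/s), as expected around a high.

28 m/s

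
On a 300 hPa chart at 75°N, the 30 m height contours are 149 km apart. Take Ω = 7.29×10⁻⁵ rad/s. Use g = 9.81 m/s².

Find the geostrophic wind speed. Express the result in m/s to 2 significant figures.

14 m/s

Coriolis parameter at 75°N:
f = 2Ω sin φ = 2 × 7.29×10⁻⁵ × sin 75° = 1.41×10⁻⁴ s⁻¹
Height gradient: |∂Z/∂n| = 30 m / 149000 m = 2.01×10⁻⁴
On a pressure surface, geostrophic balance gives V_g = (g/f)|∂Z/∂n|:
V_g = 9.81 × 2.01×10⁻⁴ / 1.41×10⁻⁴ = 14.0 m/s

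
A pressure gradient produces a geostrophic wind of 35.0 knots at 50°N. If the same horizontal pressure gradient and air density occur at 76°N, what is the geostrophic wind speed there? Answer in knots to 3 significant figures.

With the same pressure gradient and density, V_g ∝ 1/f ∝ 1/sin φ.
V₂ = V₁ · sin φ₁ / sin φ₂ = 35.0 × sin 50° / sin 76°
V₂ = 35.0 × 0.7660/0.9703 = 27.6 knots

27.6 knots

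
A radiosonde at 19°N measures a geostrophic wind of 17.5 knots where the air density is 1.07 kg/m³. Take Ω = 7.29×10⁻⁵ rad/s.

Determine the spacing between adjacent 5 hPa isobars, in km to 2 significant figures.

Coriolis parameter at 19°N:
f = 2Ω sin φ = 2 × 7.29×10⁻⁵ × sin 19° = 4.75×10⁻⁵ s⁻¹
Wind speed in SI: 17.5 knots = 9.00 m/s
Geostrophic balance rearranged: |∂P/∂n| = f ρ V_g
|∂P/∂n| = 4.75×10⁻⁵ × 1.07 × 9.00 = 4.57×10⁻⁴ Pa/m
Isobar spacing: Δn = ΔP/|∂P/∂n| = 500 Pa / 4.57×10⁻⁴ Pa/m = 1093479 m ≈ 1100 km

1100 km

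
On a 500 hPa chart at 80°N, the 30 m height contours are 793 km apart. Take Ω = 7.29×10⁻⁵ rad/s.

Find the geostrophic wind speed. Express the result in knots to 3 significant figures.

5.02 knots

Coriolis parameter at 80°N:
f = 2Ω sin φ = 2 × 7.29×10⁻⁵ × sin 80° = 1.44×10⁻⁴ s⁻¹
Height gradient: |∂Z/∂n| = 30 m / 793000 m = 3.78×10⁻⁵
On a pressure surface, geostrophic balance gives V_g = (g/f)|∂Z/∂n|:
V_g = 9.81 × 3.78×10⁻⁵ / 1.44×10⁻⁴ = 2.58 m/s
Converting: 2.58 m/s × 1.944 = 5.02 knots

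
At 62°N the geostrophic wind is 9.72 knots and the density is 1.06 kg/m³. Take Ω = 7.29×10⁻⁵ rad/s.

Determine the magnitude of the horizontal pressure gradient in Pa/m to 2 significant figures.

6.8×10⁻⁴ Pa/m

Coriolis parameter at 62°N:
f = 2Ω sin φ = 2 × 7.29×10⁻⁵ × sin 62° = 1.29×10⁻⁴ s⁻¹
Wind speed in SI: 9.72 knots = 5.00 m/s
Geostrophic balance rearranged: |∂P/∂n| = f ρ V_g
|∂P/∂n| = 1.29×10⁻⁴ × 1.06 × 5.00 = 6.82×10⁻⁴ Pa/m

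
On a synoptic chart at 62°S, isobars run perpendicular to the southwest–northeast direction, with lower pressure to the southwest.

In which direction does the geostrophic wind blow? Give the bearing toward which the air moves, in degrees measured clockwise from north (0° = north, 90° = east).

The pressure-gradient force points toward the southwest (bearing 225°).
Geostrophic balance: in the Southern Hemisphere the Coriolis force deflects motion to the left, so the geostrophic wind blows 90° to the left of the pressure-gradient force (low pressure on the right).
Rotating 225° by 90° counterclockwise gives 135° — the wind blows toward the southeast.

135°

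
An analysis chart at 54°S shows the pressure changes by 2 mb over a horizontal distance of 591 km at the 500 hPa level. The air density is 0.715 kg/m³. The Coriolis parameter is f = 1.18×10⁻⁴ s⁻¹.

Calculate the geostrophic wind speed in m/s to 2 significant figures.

Pressure gradient: |∂P/∂n| = 200 Pa / 591000 m = 3.38×10⁻⁴ Pa/m
Geostrophic balance (pressure-gradient force = Coriolis force):
V_g = (1/(fρ)) |∂P/∂n| = 3.38×10⁻⁴ / (1.18×10⁻⁴ × 0.715) = 4.01 m/s

4.0 m/s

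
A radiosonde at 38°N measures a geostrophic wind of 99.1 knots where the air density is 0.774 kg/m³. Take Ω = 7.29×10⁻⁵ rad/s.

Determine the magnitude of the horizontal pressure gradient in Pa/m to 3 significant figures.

3.54×10⁻³ Pa/m

Coriolis parameter at 38°N:
f = 2Ω sin φ = 2 × 7.29×10⁻⁵ × sin 38° = 8.98×10⁻⁵ s⁻¹
Wind speed in SI: 99.1 knots = 51.0 m/s
Geostrophic balance rearranged: |∂P/∂n| = f ρ V_g
|∂P/∂n| = 8.98×10⁻⁵ × 0.774 × 51.0 = 3.54×10⁻³ Pa/m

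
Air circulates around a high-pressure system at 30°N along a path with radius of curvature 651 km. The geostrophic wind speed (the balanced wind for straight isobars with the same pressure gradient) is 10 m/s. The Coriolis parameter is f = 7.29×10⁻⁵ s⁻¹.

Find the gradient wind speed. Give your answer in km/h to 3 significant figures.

51.6 km/h

Around a high, pressure-gradient force acts outward with centrifugal, so Coriolis balances both:
fV = (1/ρ)|∂P/∂n| + V²/R  →  V² − fR·V + fR·V_g = 0
With fR = 7.29×10⁻⁵ × 651×10³ m = 47.5 m/s:
V = [fR − √((fR)² − 4 fR V_g)]/2 = [47.5 − √(47.5² − 4×47.5×10)]/2 = 14.3 m/s
Supergeostrophic (V > V_g = 10 m/s), as expected around a high.
Converting: 14.3 m/s × 3.6 = 51.6 km/h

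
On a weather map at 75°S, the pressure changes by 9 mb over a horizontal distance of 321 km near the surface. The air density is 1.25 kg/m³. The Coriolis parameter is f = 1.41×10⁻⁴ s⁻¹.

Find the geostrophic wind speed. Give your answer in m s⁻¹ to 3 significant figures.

15.9 m s⁻¹

Pressure gradient: |∂P/∂n| = 900 Pa / 321000 m = 2.80×10⁻³ Pa/m
Geostrophic balance (pressure-gradient force = Coriolis force):
V_g = (1/(fρ)) |∂P/∂n| = 2.80×10⁻³ / (1.41×10⁻⁴ × 1.25) = 15.9 m/s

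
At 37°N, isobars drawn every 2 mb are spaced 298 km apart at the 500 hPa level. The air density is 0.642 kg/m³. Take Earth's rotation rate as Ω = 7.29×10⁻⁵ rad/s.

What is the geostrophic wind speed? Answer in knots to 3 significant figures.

23.2 knots

Coriolis parameter at 37°N:
f = 2Ω sin φ = 2 × 7.29×10⁻⁵ × sin 37° = 8.77×10⁻⁵ s⁻¹
Pressure gradient: |∂P/∂n| = 200 Pa / 298000 m = 6.71×10⁻⁴ Pa/m
Geostrophic balance (pressure-gradient force = Coriolis force):
V_g = (1/(fρ)) |∂P/∂n| = 6.71×10⁻⁴ / (8.77×10⁻⁵ × 0.642) = 11.9 m/s
Converting: 11.9 m/s × 1.944 = 23.2 knots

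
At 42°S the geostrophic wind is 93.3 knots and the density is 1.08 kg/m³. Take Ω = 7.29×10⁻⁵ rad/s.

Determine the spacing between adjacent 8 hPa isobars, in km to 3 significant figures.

158 km

Coriolis parameter at 42°S:
f = 2Ω sin φ = 2 × 7.29×10⁻⁵ × sin 42° = 9.76×10⁻⁵ s⁻¹
Wind speed in SI: 93.3 knots = 48.0 m/s
Geostrophic balance rearranged: |∂P/∂n| = f ρ V_g
|∂P/∂n| = 9.76×10⁻⁵ × 1.08 × 48.0 = 5.06×10⁻³ Pa/m
Isobar spacing: Δn = ΔP/|∂P/∂n| = 800 Pa / 5.06×10⁻³ Pa/m = 158190 m ≈ 158 km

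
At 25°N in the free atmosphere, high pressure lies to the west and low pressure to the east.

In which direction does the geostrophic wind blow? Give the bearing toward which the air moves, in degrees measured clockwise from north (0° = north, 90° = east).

180°

The pressure-gradient force points toward the east (bearing 090°).
Geostrophic balance: in the Northern Hemisphere the Coriolis force deflects motion to the right, so the geostrophic wind blows 90° to the right of the pressure-gradient force (low pressure on the left).
Rotating 090° by 90° clockwise gives 180° — the wind blows toward the south.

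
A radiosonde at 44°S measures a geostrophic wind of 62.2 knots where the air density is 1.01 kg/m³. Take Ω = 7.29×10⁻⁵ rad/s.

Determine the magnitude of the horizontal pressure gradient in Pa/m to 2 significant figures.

3.3×10⁻³ Pa/m

Coriolis parameter at 44°S:
f = 2Ω sin φ = 2 × 7.29×10⁻⁵ × sin 44° = 1.01×10⁻⁴ s⁻¹
Wind speed in SI: 62.2 knots = 32.0 m/s
Geostrophic balance rearranged: |∂P/∂n| = f ρ V_g
|∂P/∂n| = 1.01×10⁻⁴ × 1.01 × 32.0 = 3.27×10⁻³ Pa/m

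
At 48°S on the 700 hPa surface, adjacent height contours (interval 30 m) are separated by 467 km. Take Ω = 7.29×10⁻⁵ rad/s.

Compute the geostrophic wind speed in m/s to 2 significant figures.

Coriolis parameter at 48°S:
f = 2Ω sin φ = 2 × 7.29×10⁻⁵ × sin 48° = 1.08×10⁻⁴ s⁻¹
Height gradient: |∂Z/∂n| = 30 m / 467000 m = 6.42×10⁻⁵
On a pressure surface, geostrophic balance gives V_g = (g/f)|∂Z/∂n|:
V_g = 9.81 × 6.42×10⁻⁵ / 1.08×10⁻⁴ = 5.82 m/s

5.8 m/s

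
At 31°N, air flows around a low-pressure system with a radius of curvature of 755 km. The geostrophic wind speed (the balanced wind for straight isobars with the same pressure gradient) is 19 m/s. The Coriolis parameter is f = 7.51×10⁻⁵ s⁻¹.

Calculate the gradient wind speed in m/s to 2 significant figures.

15 m/s

Around a low, centrifugal force acts outward with Coriolis, so pressure-gradient force balances both:
(1/ρ)|∂P/∂n| = fV + V²/R  →  V² + fR·V − fR·V_g = 0
With fR = 7.51×10⁻⁵ × 755×10³ m = 56.7 m/s:
V = [−fR + √((fR)² + 4 fR V_g)]/2 = [−56.7 + √(56.7² + 4×56.7×19)]/2 = 15 m/s
Subgeostrophic (V < V_g = 19 m/s), as expected around a low.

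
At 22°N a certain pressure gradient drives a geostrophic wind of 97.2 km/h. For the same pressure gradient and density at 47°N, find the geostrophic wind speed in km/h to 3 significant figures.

With the same pressure gradient and density, V_g ∝ 1/f ∝ 1/sin φ.
V₂ = V₁ · sin φ₁ / sin φ₂ = 97.2 × sin 22° / sin 47°
V₂ = 97.2 × 0.3746/0.7314 = 49.8 km/h

49.8 km/h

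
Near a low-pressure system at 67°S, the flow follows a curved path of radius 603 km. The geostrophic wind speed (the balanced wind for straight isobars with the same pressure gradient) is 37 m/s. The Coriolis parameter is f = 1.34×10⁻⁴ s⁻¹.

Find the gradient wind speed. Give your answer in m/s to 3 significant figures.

Around a low, centrifugal force acts outward with Coriolis, so pressure-gradient force balances both:
(1/ρ)|∂P/∂n| = fV + V²/R  →  V² + fR·V − fR·V_g = 0
With fR = 1.34×10⁻⁴ × 603×10³ m = 80.8 m/s:
V = [−fR + √((fR)² + 4 fR V_g)]/2 = [−80.8 + √(80.8² + 4×80.8×37)]/2 = 27.6 m/s
Subgeostrophic (V < V_g = 37 m/s), as expected around a low.

27.6 m/s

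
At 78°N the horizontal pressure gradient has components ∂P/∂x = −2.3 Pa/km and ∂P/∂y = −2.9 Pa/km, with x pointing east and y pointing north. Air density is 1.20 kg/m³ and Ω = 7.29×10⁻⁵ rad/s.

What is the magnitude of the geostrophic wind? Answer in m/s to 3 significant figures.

Coriolis parameter at 78°N:
f = 2Ω sin φ = 2 × 7.29×10⁻⁵ × sin 78° = 1.43×10⁻⁴ s⁻¹
Component geostrophic relations (x east, y north):
u_g = −(1/(fρ)) ∂P/∂y,  v_g = (1/(fρ)) ∂P/∂x
u_g = −(−2.9×10⁻³)/(1.43×10⁻⁴ × 1.20) = 16.9 m/s;  v_g = (−2.3×10⁻³)/(1.43×10⁻⁴ × 1.20) = −13.4 m/s
|V_g| = √(u_g² + v_g²) = 21.6 m/s

21.6 m/s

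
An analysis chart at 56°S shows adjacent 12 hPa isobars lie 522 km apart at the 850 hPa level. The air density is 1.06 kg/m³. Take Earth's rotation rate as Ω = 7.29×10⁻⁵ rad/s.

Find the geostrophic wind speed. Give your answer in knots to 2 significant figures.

Coriolis parameter at 56°S:
f = 2Ω sin φ = 2 × 7.29×10⁻⁵ × sin 56° = 1.21×10⁻⁴ s⁻¹
Pressure gradient: |∂P/∂n| = 1200 Pa / 522000 m = 2.30×10⁻³ Pa/m
Geostrophic balance (pressure-gradient force = Coriolis force):
V_g = (1/(fρ)) |∂P/∂n| = 2.30×10⁻³ / (1.21×10⁻⁴ × 1.06) = 17.9 m/s
Converting: 17.9 m/s × 1.944 = 35 knots

35 knots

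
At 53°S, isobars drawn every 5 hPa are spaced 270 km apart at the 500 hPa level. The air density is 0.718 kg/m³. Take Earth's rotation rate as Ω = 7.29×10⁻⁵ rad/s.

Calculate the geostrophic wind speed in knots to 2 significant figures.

43 knots

Coriolis parameter at 53°S:
f = 2Ω sin φ = 2 × 7.29×10⁻⁵ × sin 53° = 1.16×10⁻⁴ s⁻¹
Pressure gradient: |∂P/∂n| = 500 Pa / 270000 m = 1.85×10⁻³ Pa/m
Geostrophic balance (pressure-gradient force = Coriolis force):
V_g = (1/(fρ)) |∂P/∂n| = 1.85×10⁻³ / (1.16×10⁻⁴ × 0.718) = 22.2 m/s
Converting: 22.2 m/s × 1.944 = 43 knots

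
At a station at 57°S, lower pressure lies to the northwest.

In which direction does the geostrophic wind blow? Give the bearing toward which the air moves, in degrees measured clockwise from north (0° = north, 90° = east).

225°

The pressure-gradient force points toward the northwest (bearing 315°).
Geostrophic balance: in the Southern Hemisphere the Coriolis force deflects motion to the left, so the geostrophic wind blows 90° to the left of the pressure-gradient force (low pressure on the right).
Rotating 315° by 90° counterclockwise gives 225° — the wind blows toward the southwest.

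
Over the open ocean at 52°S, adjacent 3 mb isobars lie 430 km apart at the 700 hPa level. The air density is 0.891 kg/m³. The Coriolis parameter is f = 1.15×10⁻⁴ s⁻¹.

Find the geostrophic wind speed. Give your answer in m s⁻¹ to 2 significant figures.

Pressure gradient: |∂P/∂n| = 300 Pa / 430000 m = 6.98×10⁻⁴ Pa/m
Geostrophic balance (pressure-gradient force = Coriolis force):
V_g = (1/(fρ)) |∂P/∂n| = 6.98×10⁻⁴ / (1.15×10⁻⁴ × 0.891) = 6.81 m/s

6.8 m s⁻¹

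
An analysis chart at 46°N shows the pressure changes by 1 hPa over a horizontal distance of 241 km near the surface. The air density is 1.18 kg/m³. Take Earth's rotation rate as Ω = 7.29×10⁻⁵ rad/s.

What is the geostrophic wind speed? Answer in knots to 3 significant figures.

6.52 knots

Coriolis parameter at 46°N:
f = 2Ω sin φ = 2 × 7.29×10⁻⁵ × sin 46° = 1.05×10⁻⁴ s⁻¹
Pressure gradient: |∂P/∂n| = 100 Pa / 241000 m = 4.15×10⁻⁴ Pa/m
Geostrophic balance (pressure-gradient force = Coriolis force):
V_g = (1/(fρ)) |∂P/∂n| = 4.15×10⁻⁴ / (1.05×10⁻⁴ × 1.18) = 3.35 m/s
Converting: 3.35 m/s × 1.944 = 6.52 knots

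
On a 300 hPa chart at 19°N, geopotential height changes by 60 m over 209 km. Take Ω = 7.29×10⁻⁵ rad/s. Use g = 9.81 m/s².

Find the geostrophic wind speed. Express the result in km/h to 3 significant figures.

214 km/h

Coriolis parameter at 19°N:
f = 2Ω sin φ = 2 × 7.29×10⁻⁵ × sin 19° = 4.75×10⁻⁵ s⁻¹
Height gradient: |∂Z/∂n| = 60 m / 209000 m = 2.87×10⁻⁴
On a pressure surface, geostrophic balance gives V_g = (g/f)|∂Z/∂n|:
V_g = 9.81 × 2.87×10⁻⁴ / 4.75×10⁻⁵ = 59.3 m/s
Converting: 59.3 m/s × 3.6 = 214 km/h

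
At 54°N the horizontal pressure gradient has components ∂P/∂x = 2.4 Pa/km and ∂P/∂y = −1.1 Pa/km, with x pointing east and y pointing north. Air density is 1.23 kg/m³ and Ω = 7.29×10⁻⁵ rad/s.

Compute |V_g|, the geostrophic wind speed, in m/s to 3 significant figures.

18.2 m/s

Coriolis parameter at 54°N:
f = 2Ω sin φ = 2 × 7.29×10⁻⁵ × sin 54° = 1.18×10⁻⁴ s⁻¹
Component geostrophic relations (x east, y north):
u_g = −(1/(fρ)) ∂P/∂y,  v_g = (1/(fρ)) ∂P/∂x
u_g = −(−1.1×10⁻³)/(1.18×10⁻⁴ × 1.23) = 7.58 m/s;  v_g = (2.4×10⁻³)/(1.18×10⁻⁴ × 1.23) = 16.5 m/s
|V_g| = √(u_g² + v_g²) = 18.2 m/s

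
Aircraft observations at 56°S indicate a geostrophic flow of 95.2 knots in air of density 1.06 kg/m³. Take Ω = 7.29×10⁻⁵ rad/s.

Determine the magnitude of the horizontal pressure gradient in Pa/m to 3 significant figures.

Coriolis parameter at 56°S:
f = 2Ω sin φ = 2 × 7.29×10⁻⁵ × sin 56° = 1.21×10⁻⁴ s⁻¹
Wind speed in SI: 95.2 knots = 49.0 m/s
Geostrophic balance rearranged: |∂P/∂n| = f ρ V_g
|∂P/∂n| = 1.21×10⁻⁴ × 1.06 × 49.0 = 6.27×10⁻³ Pa/m

6.27×10⁻³ Pa/m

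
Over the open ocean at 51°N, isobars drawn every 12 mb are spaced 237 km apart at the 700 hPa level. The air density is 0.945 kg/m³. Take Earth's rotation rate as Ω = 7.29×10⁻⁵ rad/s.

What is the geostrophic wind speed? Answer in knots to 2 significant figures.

92 knots

Coriolis parameter at 51°N:
f = 2Ω sin φ = 2 × 7.29×10⁻⁵ × sin 51° = 1.13×10⁻⁴ s⁻¹
Pressure gradient: |∂P/∂n| = 1200 Pa / 237000 m = 5.06×10⁻³ Pa/m
Geostrophic balance (pressure-gradient force = Coriolis force):
V_g = (1/(fρ)) |∂P/∂n| = 5.06×10⁻³ / (1.13×10⁻⁴ × 0.945) = 47.3 m/s
Converting: 47.3 m/s × 1.944 = 92 knots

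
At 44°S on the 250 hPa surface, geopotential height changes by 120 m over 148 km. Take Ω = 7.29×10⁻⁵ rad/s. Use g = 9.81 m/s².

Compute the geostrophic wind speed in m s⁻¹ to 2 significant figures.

Coriolis parameter at 44°S:
f = 2Ω sin φ = 2 × 7.29×10⁻⁵ × sin 44° = 1.01×10⁻⁴ s⁻¹
Height gradient: |∂Z/∂n| = 120 m / 148000 m = 8.11×10⁻⁴
On a pressure surface, geostrophic balance gives V_g = (g/f)|∂Z/∂n|:
V_g = 9.81 × 8.11×10⁻⁴ / 1.01×10⁻⁴ = 78.5 m/s

79 m s⁻¹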